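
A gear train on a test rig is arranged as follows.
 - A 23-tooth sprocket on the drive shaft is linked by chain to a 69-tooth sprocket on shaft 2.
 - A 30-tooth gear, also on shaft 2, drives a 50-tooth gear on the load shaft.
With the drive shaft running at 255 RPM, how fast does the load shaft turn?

51 RPM

the drive shaft → shaft 2 (chain, 69/23): 255 ÷ 3 = 85 RPM
shaft 2 → the load shaft (gear mesh, 50/30): 85 ÷ 1.6667 = 51 RPM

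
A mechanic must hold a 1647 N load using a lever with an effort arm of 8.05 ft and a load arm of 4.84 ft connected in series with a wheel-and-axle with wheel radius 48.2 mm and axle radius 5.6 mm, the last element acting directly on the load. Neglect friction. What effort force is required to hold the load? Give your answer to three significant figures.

Lever MA = effort arm / load arm = 8.05/4.84 = 1.6632.
Wheel-and-axle MA = R/r = 48.2/5.6 = 8.6071.
Combined ideal MA = 1.6632 × 8.6071 = 14.316.
Effort = load / MA = 1647 / 14.316 = 115.05 N.

115 N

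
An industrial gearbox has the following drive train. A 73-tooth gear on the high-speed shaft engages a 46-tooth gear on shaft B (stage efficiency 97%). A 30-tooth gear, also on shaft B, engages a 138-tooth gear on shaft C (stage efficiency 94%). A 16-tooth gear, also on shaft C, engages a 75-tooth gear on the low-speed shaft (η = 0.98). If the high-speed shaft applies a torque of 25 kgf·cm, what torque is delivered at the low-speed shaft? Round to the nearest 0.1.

After the gear mesh (46/73): 25 × 0.63014 × 0.97 = 15.281 kgf·cm
After the gear mesh (138/30): 15.281 × 4.6 × 0.94 = 66.074 kgf·cm
After the gear mesh (75/16): 66.074 × 4.6875 × 0.98 = 303.53 kgf·cm

303.5 kgf·cm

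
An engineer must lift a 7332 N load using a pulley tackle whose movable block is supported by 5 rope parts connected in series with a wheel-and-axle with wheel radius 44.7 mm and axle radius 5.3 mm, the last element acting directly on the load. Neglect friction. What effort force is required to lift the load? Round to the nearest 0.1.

173.9 N

Block-and-tackle MA = number of supporting rope parts = 5.
Wheel-and-axle MA = R/r = 44.7/5.3 = 8.434.
Combined ideal MA = 5 × 8.434 = 42.17.
Effort = load / MA = 7332 / 42.17 = 173.87 N.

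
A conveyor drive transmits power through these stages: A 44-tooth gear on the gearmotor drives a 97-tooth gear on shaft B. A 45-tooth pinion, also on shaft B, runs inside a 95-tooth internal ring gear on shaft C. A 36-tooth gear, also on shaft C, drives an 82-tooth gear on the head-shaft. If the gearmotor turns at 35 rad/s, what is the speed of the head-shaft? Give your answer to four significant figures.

3.302 rad/s

gear mesh 97/44 = 2.2045 → 35/2.2045 = 15.876 rad/s
internal gear 95/45 = 2.1111 → 15.876/2.1111 = 7.5203 rad/s
gear mesh 82/36 = 2.2778 → 7.5203/2.2778 = 3.3016 rad/s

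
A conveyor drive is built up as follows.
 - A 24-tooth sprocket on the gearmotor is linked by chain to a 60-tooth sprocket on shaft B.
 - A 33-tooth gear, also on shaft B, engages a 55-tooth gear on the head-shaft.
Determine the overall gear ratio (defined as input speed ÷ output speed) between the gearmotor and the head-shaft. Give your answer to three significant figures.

Each stage contributes driven/driver: chain 60/24 = 2.5, gear mesh 55/33 = 1.6667.
Overall: 2.5 × 1.6667 = 4.1667.

4.17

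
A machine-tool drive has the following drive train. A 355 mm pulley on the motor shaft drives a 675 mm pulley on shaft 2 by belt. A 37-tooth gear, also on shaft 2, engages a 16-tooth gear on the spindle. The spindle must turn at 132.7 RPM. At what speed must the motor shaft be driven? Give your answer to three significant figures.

109 RPM

Overall ratio R = 1.9014 × 0.43243 = 0.82223.
Required input speed = output speed × R = 132.7 × 0.82223 = 109.11 RPM.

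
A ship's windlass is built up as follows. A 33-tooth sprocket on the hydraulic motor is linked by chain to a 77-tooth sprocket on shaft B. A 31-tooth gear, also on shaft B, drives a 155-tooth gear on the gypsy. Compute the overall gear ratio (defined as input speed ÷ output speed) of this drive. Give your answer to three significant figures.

Each stage contributes driven/driver: chain 77/33 = 2.3333, gear mesh 155/31 = 5.
Overall: 2.3333 × 5 = 11.667.

11.7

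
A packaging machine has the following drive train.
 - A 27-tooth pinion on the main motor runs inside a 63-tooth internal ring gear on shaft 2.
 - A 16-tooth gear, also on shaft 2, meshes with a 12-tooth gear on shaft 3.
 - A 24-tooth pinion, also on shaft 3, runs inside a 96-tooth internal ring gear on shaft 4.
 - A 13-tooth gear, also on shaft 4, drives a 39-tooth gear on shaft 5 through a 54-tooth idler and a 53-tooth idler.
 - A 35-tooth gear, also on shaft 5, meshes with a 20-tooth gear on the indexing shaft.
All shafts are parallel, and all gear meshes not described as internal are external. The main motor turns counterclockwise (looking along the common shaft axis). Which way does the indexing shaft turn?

the main motor → shaft 2: internal mesh, same direction → CCW.
shaft 2 → shaft 3: external mesh, 1 reversal → CW.
shaft 3 → shaft 4: internal mesh, same direction → CW.
shaft 4 → shaft 5: driver → idler → idler → driven is 3 external meshes, 3 reversals → CCW.
shaft 5 → the indexing shaft: external mesh, 1 reversal → CW.
5 reversals in total — an odd number — so the indexing shaft turns opposite to the main motor.

clockwise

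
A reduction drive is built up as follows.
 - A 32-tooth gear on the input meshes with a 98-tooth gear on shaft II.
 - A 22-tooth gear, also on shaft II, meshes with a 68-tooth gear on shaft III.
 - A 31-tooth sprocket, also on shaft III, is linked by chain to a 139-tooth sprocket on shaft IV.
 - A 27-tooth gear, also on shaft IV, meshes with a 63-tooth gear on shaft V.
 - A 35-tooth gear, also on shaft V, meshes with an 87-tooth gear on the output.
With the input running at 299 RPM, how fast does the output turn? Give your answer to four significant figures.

gear mesh 98/32 = 3.0625 → 299/3.0625 = 97.633 RPM
gear mesh 68/22 = 3.0909 → 97.633/3.0909 = 31.587 RPM
chain 139/31 = 4.4839 → 31.587/4.4839 = 7.0446 RPM
gear mesh 63/27 = 2.3333 → 7.0446/2.3333 = 3.0191 RPM
gear mesh 87/35 = 2.4857 → 3.0191/2.4857 = 1.2146 RPM

1.215 RPM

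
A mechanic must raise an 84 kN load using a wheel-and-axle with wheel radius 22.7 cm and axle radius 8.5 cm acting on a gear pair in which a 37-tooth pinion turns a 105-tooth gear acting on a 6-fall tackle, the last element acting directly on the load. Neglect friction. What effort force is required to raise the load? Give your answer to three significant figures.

1.85 kN

Wheel-and-axle MA = R/r = 22.7/8.5 = 2.6706.
Gear pair MA = 105/37 = 2.8378.
Block-and-tackle MA = number of supporting rope parts = 6.
Combined ideal MA = 2.6706 × 2.8378 × 6 = 45.472.
Effort = load / MA = 84 / 45.472 = 1.8473 kN.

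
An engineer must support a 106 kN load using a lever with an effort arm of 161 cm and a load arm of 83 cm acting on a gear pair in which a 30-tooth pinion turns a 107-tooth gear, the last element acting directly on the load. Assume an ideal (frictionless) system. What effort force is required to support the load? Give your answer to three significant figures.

15.3 kN

Lever MA = effort arm / load arm = 161/83 = 1.9398.
Gear pair MA = 107/30 = 3.5667.
Combined ideal MA = 1.9398 × 3.5667 = 6.9185.
Effort = load / MA = 106 / 6.9185 = 15.321 kN.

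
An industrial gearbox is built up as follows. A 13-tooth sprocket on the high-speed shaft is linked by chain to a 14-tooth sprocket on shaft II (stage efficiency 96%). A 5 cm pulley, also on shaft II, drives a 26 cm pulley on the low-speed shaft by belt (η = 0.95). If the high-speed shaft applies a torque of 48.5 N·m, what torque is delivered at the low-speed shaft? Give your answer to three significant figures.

248 N·m

After the chain (14/13): 48.5 × 1.0769 × 0.96 = 50.142 N·m
After the belt (26/5): 50.142 × 5.2 × 0.95 = 247.7 N·m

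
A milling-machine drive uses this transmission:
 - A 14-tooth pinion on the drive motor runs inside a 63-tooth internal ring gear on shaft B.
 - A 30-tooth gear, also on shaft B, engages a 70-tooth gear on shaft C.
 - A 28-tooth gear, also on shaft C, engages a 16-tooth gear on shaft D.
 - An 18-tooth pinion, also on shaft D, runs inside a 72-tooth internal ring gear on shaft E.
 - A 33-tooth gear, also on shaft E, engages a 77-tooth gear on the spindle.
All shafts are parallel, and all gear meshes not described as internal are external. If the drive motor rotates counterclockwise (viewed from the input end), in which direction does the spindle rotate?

clockwise

the drive motor → shaft B: internal mesh, same direction → CCW.
shaft B → shaft C: external mesh, 1 reversal → CW.
shaft C → shaft D: external mesh, 1 reversal → CCW.
shaft D → shaft E: internal mesh, same direction → CCW.
shaft E → the spindle: external mesh, 1 reversal → CW.
3 reversals in total — an odd number — so the spindle turns opposite to the drive motor.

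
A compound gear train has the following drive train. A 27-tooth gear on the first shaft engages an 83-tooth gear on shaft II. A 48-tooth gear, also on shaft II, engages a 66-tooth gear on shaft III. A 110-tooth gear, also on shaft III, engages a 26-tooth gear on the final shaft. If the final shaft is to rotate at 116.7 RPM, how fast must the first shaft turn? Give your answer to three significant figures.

117 RPM

Overall ratio R = 3.0741 × 1.375 × 0.23636 = 0.99907.
Required input speed = output speed × R = 116.7 × 0.99907 = 116.59 RPM.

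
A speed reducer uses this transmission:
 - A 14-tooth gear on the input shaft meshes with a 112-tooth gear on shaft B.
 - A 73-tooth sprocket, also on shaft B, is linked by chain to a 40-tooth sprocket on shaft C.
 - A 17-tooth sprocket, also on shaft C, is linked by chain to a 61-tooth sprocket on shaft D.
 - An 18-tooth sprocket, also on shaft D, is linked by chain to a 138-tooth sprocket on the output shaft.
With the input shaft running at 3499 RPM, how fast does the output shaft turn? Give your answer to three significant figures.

29.0 RPM

the input shaft → shaft B (gear mesh, 112/14): 3499 ÷ 8 = 437.38 RPM
shaft B → shaft C (chain, 40/73): 437.38 ÷ 0.54795 = 798.21 RPM
shaft C → shaft D (chain, 61/17): 798.21 ÷ 3.5882 = 222.45 RPM
shaft D → the output shaft (chain, 138/18): 222.45 ÷ 7.6667 = 29.015 RPM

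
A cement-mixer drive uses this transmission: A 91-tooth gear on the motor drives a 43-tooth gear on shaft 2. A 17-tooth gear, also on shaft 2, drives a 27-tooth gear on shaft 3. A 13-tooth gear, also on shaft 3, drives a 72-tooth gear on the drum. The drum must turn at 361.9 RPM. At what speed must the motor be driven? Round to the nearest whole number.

1504 RPM

Overall ratio R = 0.47253 × 1.5882 × 5.5385 = 4.1565.
Required input speed = output speed × R = 361.9 × 4.1565 = 1504.2 RPM.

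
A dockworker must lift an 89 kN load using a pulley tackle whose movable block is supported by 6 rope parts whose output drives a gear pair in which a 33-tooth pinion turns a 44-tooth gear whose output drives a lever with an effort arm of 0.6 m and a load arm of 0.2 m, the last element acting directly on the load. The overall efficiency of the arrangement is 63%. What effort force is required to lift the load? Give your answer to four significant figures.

5.886 kN

Block-and-tackle MA = number of supporting rope parts = 6.
Gear pair MA = 44/33 = 1.3333.
Lever MA = effort arm / load arm = 0.6/0.2 = 3.
Combined ideal MA = 6 × 1.3333 × 3 = 24.
Actual MA = 24 × 0.63 = 15.12.
Effort = load / actual MA = 89 / 15.12 = 5.8862 kN.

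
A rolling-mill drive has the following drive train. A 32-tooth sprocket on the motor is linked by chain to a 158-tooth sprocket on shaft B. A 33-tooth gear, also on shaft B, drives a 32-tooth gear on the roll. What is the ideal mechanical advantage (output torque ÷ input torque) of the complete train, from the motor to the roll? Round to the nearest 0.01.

4.79

Each stage contributes driven/driver: chain 158/32 = 4.9375, gear mesh 32/33 = 0.9697.
Overall: 4.9375 × 0.9697 = 4.7879.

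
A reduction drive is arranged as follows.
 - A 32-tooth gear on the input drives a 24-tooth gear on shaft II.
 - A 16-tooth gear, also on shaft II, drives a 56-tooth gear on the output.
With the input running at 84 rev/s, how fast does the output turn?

the input → shaft II (gear mesh, 24/32): 84 ÷ 0.75 = 112 rev/s
shaft II → the output (gear mesh, 56/16): 112 ÷ 3.5 = 32 rev/s

32 rev/s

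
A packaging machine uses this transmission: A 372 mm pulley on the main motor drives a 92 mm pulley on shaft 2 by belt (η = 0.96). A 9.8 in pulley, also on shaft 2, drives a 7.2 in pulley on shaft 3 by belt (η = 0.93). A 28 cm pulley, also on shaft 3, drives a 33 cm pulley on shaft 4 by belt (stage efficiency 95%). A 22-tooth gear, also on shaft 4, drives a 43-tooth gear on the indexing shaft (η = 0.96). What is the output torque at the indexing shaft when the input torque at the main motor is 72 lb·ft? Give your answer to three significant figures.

Belt: ratio = 92/372 = 0.24731; torque at shaft 2 = 72 × 0.24731 × 0.96 = 17.094 lb·ft.
Belt: ratio = 7.2/9.8 = 0.73469; torque at shaft 3 = 17.094 × 0.73469 × 0.93 = 11.68 lb·ft.
Belt: ratio = 33/28 = 1.1786; torque at shaft 4 = 11.68 × 1.1786 × 0.95 = 13.077 lb·ft.
Gear mesh: ratio = 43/22 = 1.9545; torque at the indexing shaft = 13.077 × 1.9545 × 0.96 = 24.538 lb·ft.

24.5 lb·ft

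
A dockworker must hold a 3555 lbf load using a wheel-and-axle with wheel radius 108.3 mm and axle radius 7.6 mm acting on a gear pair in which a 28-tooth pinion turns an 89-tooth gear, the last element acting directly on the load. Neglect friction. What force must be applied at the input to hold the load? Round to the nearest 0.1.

78.5 lbf

Wheel-and-axle MA = R/r = 108.3/7.6 = 14.25.
Gear pair MA = 89/28 = 3.1786.
Combined ideal MA = 14.25 × 3.1786 = 45.295.
Effort = load / MA = 3555 / 45.295 = 78.486 lbf.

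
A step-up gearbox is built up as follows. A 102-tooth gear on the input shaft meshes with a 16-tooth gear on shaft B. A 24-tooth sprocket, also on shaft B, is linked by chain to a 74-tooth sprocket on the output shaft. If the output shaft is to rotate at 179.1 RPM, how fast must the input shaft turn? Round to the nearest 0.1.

Overall ratio R = 0.15686 × 3.0833 = 0.48366.
Required input speed = output speed × R = 179.1 × 0.48366 = 86.624 RPM.

86.6 RPM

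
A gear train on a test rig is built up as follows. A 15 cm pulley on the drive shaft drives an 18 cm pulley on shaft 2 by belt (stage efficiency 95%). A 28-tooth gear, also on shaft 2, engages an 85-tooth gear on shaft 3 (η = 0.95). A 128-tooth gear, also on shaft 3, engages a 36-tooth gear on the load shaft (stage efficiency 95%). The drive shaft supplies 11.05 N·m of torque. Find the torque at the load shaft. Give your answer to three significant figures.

9.71 N·m

After the belt (18/15): 11.05 × 1.2 × 0.95 = 12.597 N·m
After the gear mesh (85/28): 12.597 × 3.0357 × 0.95 = 36.329 N·m
After the gear mesh (36/128): 36.329 × 0.28125 × 0.95 = 9.7066 N·m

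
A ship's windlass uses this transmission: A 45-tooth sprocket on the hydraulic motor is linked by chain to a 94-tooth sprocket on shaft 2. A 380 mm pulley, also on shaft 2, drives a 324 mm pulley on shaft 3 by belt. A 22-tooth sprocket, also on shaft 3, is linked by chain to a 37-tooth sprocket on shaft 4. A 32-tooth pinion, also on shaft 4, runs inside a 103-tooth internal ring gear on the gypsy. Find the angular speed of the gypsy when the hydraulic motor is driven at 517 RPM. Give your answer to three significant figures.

53.6 RPM

the hydraulic motor → shaft 2 (chain, 94/45): 517 ÷ 2.0889 = 247.5 RPM
shaft 2 → shaft 3 (belt, 324/380): 247.5 ÷ 0.85263 = 290.28 RPM
shaft 3 → shaft 4 (chain, 37/22): 290.28 ÷ 1.6818 = 172.6 RPM
shaft 4 → the gypsy (internal gear, 103/32): 172.6 ÷ 3.2188 = 53.623 RPM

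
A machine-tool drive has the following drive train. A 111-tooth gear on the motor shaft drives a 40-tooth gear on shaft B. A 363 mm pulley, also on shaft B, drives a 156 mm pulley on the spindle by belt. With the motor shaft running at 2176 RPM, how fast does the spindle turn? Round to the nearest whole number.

14051 RPM

the motor shaft → shaft B (gear mesh, 40/111): 2176 ÷ 0.36036 = 6038.4 RPM
shaft B → the spindle (belt, 156/363): 6038.4 ÷ 0.42975 = 14051 RPM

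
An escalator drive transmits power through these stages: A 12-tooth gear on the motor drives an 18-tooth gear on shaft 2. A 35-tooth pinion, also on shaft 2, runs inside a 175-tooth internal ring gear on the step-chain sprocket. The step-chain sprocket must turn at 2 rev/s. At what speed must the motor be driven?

15 rev/s

Overall ratio R = 1.5 × 5 = 7.5.
Required input speed = output speed × R = 2 × 7.5 = 15 rev/s.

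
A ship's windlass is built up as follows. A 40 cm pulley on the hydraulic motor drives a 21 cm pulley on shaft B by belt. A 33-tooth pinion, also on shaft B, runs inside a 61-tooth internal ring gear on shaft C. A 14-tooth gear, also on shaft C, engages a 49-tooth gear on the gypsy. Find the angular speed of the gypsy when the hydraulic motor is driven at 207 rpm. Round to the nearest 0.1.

belt 21/40 = 0.525 → 207/0.525 = 394.29 rpm
internal gear 61/33 = 1.8485 → 394.29/1.8485 = 213.3 rpm
gear mesh 49/14 = 3.5 → 213.3/3.5 = 60.943 rpm

60.9 rpm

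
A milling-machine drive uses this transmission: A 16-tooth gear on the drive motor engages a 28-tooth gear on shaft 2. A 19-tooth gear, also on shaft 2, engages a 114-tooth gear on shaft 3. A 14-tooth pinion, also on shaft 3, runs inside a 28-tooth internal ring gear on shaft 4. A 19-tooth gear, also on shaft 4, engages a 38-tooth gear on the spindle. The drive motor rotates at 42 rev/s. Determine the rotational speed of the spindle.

1 rev/s

the drive motor → shaft 2 (gear mesh, 28/16): 42 ÷ 1.75 = 24 rev/s
shaft 2 → shaft 3 (gear mesh, 114/19): 24 ÷ 6 = 4 rev/s
shaft 3 → shaft 4 (internal gear, 28/14): 4 ÷ 2 = 2 rev/s
shaft 4 → the spindle (gear mesh, 38/19): 2 ÷ 2 = 1 rev/s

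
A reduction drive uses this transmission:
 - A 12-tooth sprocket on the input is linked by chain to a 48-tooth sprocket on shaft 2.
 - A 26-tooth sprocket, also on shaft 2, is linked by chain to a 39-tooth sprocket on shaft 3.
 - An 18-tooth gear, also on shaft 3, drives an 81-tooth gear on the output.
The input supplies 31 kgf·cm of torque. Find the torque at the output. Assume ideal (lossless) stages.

After the chain (48/12): 31 × 4 = 124 kgf·cm
After the chain (39/26): 124 × 1.5 = 186 kgf·cm
After the gear mesh (81/18): 186 × 4.5 = 837 kgf·cm

837 kgf·cm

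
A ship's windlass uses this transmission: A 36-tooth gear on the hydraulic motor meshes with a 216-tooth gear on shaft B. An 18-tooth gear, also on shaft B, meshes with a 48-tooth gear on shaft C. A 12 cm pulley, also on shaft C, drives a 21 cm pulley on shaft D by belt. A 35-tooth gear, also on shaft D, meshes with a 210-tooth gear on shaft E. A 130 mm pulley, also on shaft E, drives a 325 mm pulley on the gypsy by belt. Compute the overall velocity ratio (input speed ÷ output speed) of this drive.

420

Each stage contributes driven/driver: gear mesh 216/36 = 6, gear mesh 48/18 = 2.6667, belt 21/12 = 1.75, gear mesh 210/35 = 6, belt 325/130 = 2.5.
Overall: 6 × 2.6667 × 1.75 × 6 × 2.5 = 420.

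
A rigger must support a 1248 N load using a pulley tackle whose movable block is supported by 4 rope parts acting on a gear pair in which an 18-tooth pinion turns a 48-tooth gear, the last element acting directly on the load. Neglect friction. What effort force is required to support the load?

117 N

Block-and-tackle MA = number of supporting rope parts = 4.
Gear pair MA = 48/18 = 2.6667.
Combined ideal MA = 4 × 2.6667 = 10.667.
Effort = load / MA = 1248 / 10.667 = 117 N.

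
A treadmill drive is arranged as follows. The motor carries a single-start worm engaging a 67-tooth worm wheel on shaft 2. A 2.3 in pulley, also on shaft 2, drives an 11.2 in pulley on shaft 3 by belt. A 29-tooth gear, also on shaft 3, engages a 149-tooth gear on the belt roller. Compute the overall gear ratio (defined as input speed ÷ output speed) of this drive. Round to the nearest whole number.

1676

Each stage contributes driven/driver: worm 67/1 = 67, belt 11.2/2.3 = 4.8696, gear mesh 149/29 = 5.1379.
Overall: 67 × 4.8696 × 5.1379 = 1676.3.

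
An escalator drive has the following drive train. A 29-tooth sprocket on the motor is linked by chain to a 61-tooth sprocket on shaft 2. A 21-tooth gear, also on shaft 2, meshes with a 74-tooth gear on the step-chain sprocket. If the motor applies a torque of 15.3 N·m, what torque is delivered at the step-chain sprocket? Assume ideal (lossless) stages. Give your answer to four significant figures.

113.4 N·m

Chain: ratio = 61/29 = 2.1034; torque at shaft 2 = 15.3 × 2.1034 = 32.183 N·m.
Gear mesh: ratio = 74/21 = 3.5238; torque at the step-chain sprocket = 32.183 × 3.5238 = 113.41 N·m.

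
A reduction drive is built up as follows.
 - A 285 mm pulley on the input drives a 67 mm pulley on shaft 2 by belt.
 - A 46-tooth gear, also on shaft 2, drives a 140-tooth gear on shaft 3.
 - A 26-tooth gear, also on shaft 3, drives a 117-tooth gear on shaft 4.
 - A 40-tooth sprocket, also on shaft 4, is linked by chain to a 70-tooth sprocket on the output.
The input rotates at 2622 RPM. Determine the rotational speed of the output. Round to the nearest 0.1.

belt 67/285 = 0.23509 → 2622/0.23509 = 11153 RPM
gear mesh 140/46 = 3.0435 → 11153/3.0435 = 3664.7 RPM
gear mesh 117/26 = 4.5 → 3664.7/4.5 = 814.37 RPM
chain 70/40 = 1.75 → 814.37/1.75 = 465.35 RPM

465.4 RPM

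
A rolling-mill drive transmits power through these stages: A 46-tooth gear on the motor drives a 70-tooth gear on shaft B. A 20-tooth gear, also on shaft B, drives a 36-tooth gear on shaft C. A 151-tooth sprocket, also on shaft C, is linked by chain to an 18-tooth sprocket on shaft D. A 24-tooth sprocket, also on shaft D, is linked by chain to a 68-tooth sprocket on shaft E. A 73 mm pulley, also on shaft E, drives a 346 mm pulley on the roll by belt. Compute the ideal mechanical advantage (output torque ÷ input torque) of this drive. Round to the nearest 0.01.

Each stage contributes driven/driver: gear mesh 70/46 = 1.5217, gear mesh 36/20 = 1.8, chain 18/151 = 0.11921, chain 68/24 = 2.8333, belt 346/73 = 4.7397.
Overall: 1.5217 × 1.8 × 0.11921 × 2.8333 × 4.7397 = 4.3849.

4.38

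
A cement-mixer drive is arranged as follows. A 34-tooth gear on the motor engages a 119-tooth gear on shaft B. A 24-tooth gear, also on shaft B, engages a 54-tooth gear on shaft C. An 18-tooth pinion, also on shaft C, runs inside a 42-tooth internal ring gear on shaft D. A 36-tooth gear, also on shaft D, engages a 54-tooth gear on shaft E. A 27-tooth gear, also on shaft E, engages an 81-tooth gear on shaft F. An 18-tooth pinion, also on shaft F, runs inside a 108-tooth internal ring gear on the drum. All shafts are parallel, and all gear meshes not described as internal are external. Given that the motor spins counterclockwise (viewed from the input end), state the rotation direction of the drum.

counterclockwise

the motor → shaft B: external mesh, 1 reversal → CW.
shaft B → shaft C: external mesh, 1 reversal → CCW.
shaft C → shaft D: internal mesh, same direction → CCW.
shaft D → shaft E: external mesh, 1 reversal → CW.
shaft E → shaft F: external mesh, 1 reversal → CCW.
shaft F → the drum: internal mesh, same direction → CCW.
4 reversals in total — an even number — so the drum turns the same way as the motor.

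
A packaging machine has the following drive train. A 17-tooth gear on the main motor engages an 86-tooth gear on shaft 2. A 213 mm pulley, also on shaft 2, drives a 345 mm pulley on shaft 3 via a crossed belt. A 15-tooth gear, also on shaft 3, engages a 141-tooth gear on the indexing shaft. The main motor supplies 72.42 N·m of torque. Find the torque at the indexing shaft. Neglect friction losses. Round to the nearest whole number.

5578 N·m

gear mesh 86/17 = 5.0588 → τ = 72.42·5.0588 = 366.36 N·m
belt 345/213 = 1.6197 → τ = 366.36·1.6197 = 593.4 N·m
gear mesh 141/15 = 9.4 → τ = 593.4·9.4 = 5578 N·m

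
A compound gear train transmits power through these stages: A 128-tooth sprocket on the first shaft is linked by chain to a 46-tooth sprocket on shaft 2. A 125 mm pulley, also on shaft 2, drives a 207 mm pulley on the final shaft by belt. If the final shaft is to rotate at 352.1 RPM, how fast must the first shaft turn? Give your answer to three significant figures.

Overall ratio R = 0.35938 × 1.656 = 0.59513.
Required input speed = output speed × R = 352.1 × 0.59513 = 209.54 RPM.

210 RPM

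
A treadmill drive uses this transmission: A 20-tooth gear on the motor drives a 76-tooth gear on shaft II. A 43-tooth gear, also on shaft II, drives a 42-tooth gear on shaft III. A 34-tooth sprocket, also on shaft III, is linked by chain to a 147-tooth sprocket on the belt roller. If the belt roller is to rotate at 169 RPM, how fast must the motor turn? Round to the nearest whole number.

2712 RPM

Overall ratio R = 3.8 × 0.97674 × 4.3235 = 16.047.
Required input speed = output speed × R = 169 × 16.047 = 2712 RPM.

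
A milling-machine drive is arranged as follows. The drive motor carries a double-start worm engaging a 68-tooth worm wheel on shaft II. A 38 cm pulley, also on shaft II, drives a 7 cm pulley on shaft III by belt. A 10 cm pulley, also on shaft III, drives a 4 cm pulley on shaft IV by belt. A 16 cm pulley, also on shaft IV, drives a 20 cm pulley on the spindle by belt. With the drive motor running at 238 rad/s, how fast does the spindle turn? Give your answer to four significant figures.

76.00 rad/s

worm 68/2 = 34 → 238/34 = 7 rad/s
belt 7/38 = 0.18421 → 7/0.18421 = 38 rad/s
belt 4/10 = 0.4 → 38/0.4 = 95 rad/s
belt 20/16 = 1.25 → 95/1.25 = 76 rad/s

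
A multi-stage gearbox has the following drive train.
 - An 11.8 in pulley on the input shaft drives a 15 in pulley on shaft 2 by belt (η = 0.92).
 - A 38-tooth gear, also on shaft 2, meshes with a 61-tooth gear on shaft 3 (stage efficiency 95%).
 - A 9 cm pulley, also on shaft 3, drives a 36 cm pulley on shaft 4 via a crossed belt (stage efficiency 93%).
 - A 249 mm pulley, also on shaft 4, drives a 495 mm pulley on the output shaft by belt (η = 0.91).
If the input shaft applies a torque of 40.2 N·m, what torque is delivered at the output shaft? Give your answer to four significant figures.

After the belt (15/11.8): 40.2 × 1.2712 × 0.92 = 47.014 N·m
After the gear mesh (61/38): 47.014 × 1.6053 × 0.95 = 71.696 N·m
After the belt (36/9): 71.696 × 4 × 0.93 = 266.71 N·m
After the belt (495/249): 266.71 × 1.988 × 0.91 = 482.48 N·m

482.5 N·m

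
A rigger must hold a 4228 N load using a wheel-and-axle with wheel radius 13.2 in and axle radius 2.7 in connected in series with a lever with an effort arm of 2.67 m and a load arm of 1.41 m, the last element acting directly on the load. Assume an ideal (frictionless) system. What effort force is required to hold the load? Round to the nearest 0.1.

Wheel-and-axle MA = R/r = 13.2/2.7 = 4.8889.
Lever MA = effort arm / load arm = 2.67/1.41 = 1.8936.
Combined ideal MA = 4.8889 × 1.8936 = 9.2577.
Effort = load / MA = 4228 / 9.2577 = 456.7 N.

456.7 N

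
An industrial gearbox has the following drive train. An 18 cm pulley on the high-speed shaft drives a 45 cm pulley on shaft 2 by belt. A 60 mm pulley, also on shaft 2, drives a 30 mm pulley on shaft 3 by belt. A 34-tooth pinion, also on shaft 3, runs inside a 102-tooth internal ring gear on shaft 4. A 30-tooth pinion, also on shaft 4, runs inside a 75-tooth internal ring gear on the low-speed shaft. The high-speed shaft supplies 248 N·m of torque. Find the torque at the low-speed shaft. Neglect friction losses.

belt 45/18 = 2.5 → τ = 248·2.5 = 620 N·m
belt 30/60 = 0.5 → τ = 620·0.5 = 310 N·m
internal gear 102/34 = 3 → τ = 310·3 = 930 N·m
internal gear 75/30 = 2.5 → τ = 930·2.5 = 2325 N·m

2325 N·m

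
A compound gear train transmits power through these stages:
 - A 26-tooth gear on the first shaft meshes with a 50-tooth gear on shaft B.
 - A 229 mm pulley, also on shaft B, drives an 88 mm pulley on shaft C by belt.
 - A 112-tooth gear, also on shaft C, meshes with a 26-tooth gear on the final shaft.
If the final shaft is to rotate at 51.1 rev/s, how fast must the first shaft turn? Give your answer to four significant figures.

8.766 rev/s

Overall ratio R = 1.9231 × 0.38428 × 0.23214 = 0.17155.
Required input speed = output speed × R = 51.1 × 0.17155 = 8.7664 rev/s.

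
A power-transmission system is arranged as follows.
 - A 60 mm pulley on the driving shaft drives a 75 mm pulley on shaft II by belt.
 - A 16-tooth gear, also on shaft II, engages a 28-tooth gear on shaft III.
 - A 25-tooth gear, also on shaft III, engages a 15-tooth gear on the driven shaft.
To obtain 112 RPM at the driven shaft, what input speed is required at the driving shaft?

Overall ratio R = 1.25 × 1.75 × 0.6 = 1.3125.
Required input speed = output speed × R = 112 × 1.3125 = 147 RPM.

147 RPM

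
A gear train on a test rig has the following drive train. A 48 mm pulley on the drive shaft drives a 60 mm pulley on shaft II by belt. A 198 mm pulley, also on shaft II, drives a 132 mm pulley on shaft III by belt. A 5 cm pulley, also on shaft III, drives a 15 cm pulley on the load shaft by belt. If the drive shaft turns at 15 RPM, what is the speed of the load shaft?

6 RPM

Belt: ratio = 60/48 = 1.25, so shaft II turns at 15 / 1.25 = 12 RPM.
Belt: ratio = 132/198 = 0.66667, so shaft III turns at 12 / 0.66667 = 18 RPM.
Belt: ratio = 15/5 = 3, so the load shaft turns at 18 / 3 = 6 RPM.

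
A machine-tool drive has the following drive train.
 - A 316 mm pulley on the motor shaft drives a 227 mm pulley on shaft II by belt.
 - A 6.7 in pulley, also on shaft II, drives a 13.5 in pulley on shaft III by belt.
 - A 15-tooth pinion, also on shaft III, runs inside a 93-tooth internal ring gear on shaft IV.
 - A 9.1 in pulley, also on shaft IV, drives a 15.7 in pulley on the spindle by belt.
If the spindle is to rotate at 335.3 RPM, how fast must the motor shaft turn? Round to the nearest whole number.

Overall ratio R = 0.71835 × 2.0149 × 6.2 × 1.7253 = 15.483.
Required input speed = output speed × R = 335.3 × 15.483 = 5191.4 RPM.

5191 RPM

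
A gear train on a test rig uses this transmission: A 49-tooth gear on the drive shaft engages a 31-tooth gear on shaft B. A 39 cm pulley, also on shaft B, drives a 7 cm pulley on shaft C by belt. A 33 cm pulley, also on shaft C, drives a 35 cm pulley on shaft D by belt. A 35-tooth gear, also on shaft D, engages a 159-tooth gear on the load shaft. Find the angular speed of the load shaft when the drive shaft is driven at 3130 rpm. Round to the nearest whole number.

5721 rpm

Gear mesh: ratio = 31/49 = 0.63265, so shaft B turns at 3130 / 0.63265 = 4947.4 rpm.
Belt: ratio = 7/39 = 0.17949, so shaft C turns at 4947.4 / 0.17949 = 27564 rpm.
Belt: ratio = 35/33 = 1.0606, so shaft D turns at 27564 / 1.0606 = 25989 rpm.
Gear mesh: ratio = 159/35 = 4.5429, so the load shaft turns at 25989 / 4.5429 = 5720.9 rpm.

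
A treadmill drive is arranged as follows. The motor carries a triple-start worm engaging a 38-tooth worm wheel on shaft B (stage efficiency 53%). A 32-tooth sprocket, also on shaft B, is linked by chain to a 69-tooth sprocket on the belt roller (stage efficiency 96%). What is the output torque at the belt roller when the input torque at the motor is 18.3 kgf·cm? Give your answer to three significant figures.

254 kgf·cm

Worm: ratio = 38/3 = 12.667; torque at shaft B = 18.3 × 12.667 × 0.53 = 122.85 kgf·cm.
Chain: ratio = 69/32 = 2.1562; torque at the belt roller = 122.85 × 2.1562 × 0.96 = 254.31 kgf·cm.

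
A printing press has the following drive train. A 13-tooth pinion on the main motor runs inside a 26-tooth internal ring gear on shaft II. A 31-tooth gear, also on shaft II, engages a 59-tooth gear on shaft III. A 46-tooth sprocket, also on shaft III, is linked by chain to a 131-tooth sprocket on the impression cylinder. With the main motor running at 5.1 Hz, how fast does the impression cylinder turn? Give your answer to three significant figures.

internal gear 26/13 = 2 → 5.1/2 = 2.55 Hz
gear mesh 59/31 = 1.9032 → 2.55/1.9032 = 1.3398 Hz
chain 131/46 = 2.8478 → 1.3398/2.8478 = 0.47047 Hz

0.470 Hz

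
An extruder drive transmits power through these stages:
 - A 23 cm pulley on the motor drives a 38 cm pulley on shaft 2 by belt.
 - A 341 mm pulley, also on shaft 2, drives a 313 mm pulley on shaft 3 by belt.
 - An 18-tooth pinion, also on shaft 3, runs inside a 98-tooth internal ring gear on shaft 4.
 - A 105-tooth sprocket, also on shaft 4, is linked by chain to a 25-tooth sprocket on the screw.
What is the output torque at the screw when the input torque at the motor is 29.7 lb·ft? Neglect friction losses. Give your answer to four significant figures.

belt 38/23 = 1.6522 → τ = 29.7·1.6522 = 49.07 lb·ft
belt 313/341 = 0.91789 → τ = 49.07·0.91789 = 45.04 lb·ft
internal gear 98/18 = 5.4444 → τ = 45.04·5.4444 = 245.22 lb·ft
chain 25/105 = 0.2381 → τ = 245.22·0.2381 = 58.386 lb·ft

58.39 lb·ft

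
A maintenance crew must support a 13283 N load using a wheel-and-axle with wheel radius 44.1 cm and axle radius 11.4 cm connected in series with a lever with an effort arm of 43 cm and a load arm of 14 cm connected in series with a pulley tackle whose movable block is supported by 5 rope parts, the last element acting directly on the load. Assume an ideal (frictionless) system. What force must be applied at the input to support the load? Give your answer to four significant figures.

223.6 N

Wheel-and-axle MA = R/r = 44.1/11.4 = 3.8684.
Lever MA = effort arm / load arm = 43/14 = 3.0714.
Block-and-tackle MA = number of supporting rope parts = 5.
Combined ideal MA = 3.8684 × 3.0714 × 5 = 59.408.
Effort = load / MA = 13283 / 59.408 = 223.59 N.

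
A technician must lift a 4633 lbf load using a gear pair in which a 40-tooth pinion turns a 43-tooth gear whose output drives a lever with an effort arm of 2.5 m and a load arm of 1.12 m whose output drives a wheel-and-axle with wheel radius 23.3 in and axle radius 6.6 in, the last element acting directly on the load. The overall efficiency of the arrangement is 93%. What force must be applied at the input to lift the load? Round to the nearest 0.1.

588.1 lbf

Gear pair MA = 43/40 = 1.075.
Lever MA = effort arm / load arm = 2.5/1.12 = 2.2321.
Wheel-and-axle MA = R/r = 23.3/6.6 = 3.5303.
Combined ideal MA = 1.075 × 2.2321 × 3.5303 = 8.4712.
Actual MA = 8.4712 × 0.93 = 7.8782.
Effort = load / actual MA = 4633 / 7.8782 = 588.08 lbf.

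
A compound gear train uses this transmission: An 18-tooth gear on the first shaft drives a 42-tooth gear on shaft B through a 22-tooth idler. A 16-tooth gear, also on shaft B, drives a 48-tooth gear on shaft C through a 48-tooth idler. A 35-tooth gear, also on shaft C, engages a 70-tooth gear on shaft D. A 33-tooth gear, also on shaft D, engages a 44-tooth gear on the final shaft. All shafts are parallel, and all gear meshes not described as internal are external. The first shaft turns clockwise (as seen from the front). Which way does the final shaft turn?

the first shaft → shaft B: driver → idler → driven is 2 external meshes, 2 reversals → CW.
shaft B → shaft C: driver → idler → driven is 2 external meshes, 2 reversals → CW.
shaft C → shaft D: external mesh, 1 reversal → CCW.
shaft D → the final shaft: external mesh, 1 reversal → CW.
6 reversals in total — an even number — so the final shaft turns the same way as the first shaft.

clockwise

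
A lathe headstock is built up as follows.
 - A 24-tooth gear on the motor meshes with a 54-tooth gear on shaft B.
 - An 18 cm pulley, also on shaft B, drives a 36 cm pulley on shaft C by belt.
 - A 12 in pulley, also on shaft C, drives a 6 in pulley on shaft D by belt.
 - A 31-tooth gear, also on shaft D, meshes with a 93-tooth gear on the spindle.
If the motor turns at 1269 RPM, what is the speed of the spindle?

the motor → shaft B (gear mesh, 54/24): 1269 ÷ 2.25 = 564 RPM
shaft B → shaft C (belt, 36/18): 564 ÷ 2 = 282 RPM
shaft C → shaft D (belt, 6/12): 282 ÷ 0.5 = 564 RPM
shaft D → the spindle (gear mesh, 93/31): 564 ÷ 3 = 188 RPM

188 RPM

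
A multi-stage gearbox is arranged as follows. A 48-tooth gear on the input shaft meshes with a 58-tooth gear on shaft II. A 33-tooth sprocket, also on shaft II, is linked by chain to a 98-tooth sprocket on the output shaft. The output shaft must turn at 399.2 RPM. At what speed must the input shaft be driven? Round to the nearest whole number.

Overall ratio R = 1.2083 × 2.9697 = 3.5884.
Required input speed = output speed × R = 399.2 × 3.5884 = 1432.5 RPM.

1432 RPM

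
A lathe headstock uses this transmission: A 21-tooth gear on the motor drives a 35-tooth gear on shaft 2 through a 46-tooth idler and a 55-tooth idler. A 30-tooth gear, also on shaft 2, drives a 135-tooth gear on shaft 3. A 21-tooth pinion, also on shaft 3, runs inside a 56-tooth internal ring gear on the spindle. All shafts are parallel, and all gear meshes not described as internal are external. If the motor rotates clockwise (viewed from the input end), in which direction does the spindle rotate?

clockwise

the motor → shaft 2: driver → idler → idler → driven is 3 external meshes, 3 reversals → CCW.
shaft 2 → shaft 3: external mesh, 1 reversal → CW.
shaft 3 → the spindle: internal mesh, same direction → CW.
4 reversals in total — an even number — so the spindle turns the same way as the motor.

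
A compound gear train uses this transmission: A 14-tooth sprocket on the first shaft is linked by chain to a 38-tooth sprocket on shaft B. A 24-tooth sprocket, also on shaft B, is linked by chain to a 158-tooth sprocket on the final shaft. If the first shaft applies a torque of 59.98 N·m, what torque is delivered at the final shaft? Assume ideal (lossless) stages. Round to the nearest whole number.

chain 38/14 = 2.7143 → τ = 59.98·2.7143 = 162.8 N·m
chain 158/24 = 6.5833 → τ = 162.8·6.5833 = 1071.8 N·m

1072 N·m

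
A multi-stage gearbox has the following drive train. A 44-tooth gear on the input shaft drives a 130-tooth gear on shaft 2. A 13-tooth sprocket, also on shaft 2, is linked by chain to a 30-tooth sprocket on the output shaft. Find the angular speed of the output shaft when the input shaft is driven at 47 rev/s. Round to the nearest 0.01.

6.89 rev/s

the input shaft → shaft 2 (gear mesh, 130/44): 47 ÷ 2.9545 = 15.908 rev/s
shaft 2 → the output shaft (chain, 30/13): 15.908 ÷ 2.3077 = 6.8933 rev/s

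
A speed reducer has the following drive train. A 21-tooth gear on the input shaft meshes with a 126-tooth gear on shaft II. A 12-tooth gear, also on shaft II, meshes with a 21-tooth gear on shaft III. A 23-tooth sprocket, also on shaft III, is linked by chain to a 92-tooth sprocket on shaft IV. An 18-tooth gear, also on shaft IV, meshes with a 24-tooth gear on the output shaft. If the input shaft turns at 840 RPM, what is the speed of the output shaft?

15 RPM

Gear mesh: ratio = 126/21 = 6, so shaft II turns at 840 / 6 = 140 RPM.
Gear mesh: ratio = 21/12 = 1.75, so shaft III turns at 140 / 1.75 = 80 RPM.
Chain: ratio = 92/23 = 4, so shaft IV turns at 80 / 4 = 20 RPM.
Gear mesh: ratio = 24/18 = 1.3333, so the output shaft turns at 20 / 1.3333 = 15 RPM.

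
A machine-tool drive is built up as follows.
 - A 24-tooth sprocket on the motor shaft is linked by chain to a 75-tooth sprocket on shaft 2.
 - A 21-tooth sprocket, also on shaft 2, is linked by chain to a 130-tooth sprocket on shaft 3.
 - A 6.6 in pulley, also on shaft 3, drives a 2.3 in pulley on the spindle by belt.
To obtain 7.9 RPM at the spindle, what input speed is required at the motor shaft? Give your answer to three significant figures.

Overall ratio R = 3.125 × 6.1905 × 0.34848 = 6.7415.
Required input speed = output speed × R = 7.9 × 6.7415 = 53.258 RPM.

53.3 RPM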